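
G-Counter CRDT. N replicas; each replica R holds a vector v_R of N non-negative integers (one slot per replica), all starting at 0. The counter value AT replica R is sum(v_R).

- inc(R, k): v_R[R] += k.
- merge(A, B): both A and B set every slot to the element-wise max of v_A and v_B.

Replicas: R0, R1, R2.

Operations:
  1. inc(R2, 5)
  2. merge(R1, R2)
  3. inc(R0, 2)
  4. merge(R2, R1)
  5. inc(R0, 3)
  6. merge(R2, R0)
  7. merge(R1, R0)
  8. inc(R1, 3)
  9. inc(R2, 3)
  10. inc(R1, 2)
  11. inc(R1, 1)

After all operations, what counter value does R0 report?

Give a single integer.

Op 1: inc R2 by 5 -> R2=(0,0,5) value=5
Op 2: merge R1<->R2 -> R1=(0,0,5) R2=(0,0,5)
Op 3: inc R0 by 2 -> R0=(2,0,0) value=2
Op 4: merge R2<->R1 -> R2=(0,0,5) R1=(0,0,5)
Op 5: inc R0 by 3 -> R0=(5,0,0) value=5
Op 6: merge R2<->R0 -> R2=(5,0,5) R0=(5,0,5)
Op 7: merge R1<->R0 -> R1=(5,0,5) R0=(5,0,5)
Op 8: inc R1 by 3 -> R1=(5,3,5) value=13
Op 9: inc R2 by 3 -> R2=(5,0,8) value=13
Op 10: inc R1 by 2 -> R1=(5,5,5) value=15
Op 11: inc R1 by 1 -> R1=(5,6,5) value=16

Answer: 10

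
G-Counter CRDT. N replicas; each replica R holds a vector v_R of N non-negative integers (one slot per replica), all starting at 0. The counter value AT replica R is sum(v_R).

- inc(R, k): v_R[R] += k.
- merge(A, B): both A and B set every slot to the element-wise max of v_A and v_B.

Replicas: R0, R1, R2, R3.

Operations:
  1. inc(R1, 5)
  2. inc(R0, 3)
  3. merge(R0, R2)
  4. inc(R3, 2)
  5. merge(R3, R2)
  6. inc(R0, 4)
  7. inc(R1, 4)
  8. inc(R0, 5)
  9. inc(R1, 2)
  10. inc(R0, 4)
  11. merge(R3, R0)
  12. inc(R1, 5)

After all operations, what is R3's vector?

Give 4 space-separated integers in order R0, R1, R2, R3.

Op 1: inc R1 by 5 -> R1=(0,5,0,0) value=5
Op 2: inc R0 by 3 -> R0=(3,0,0,0) value=3
Op 3: merge R0<->R2 -> R0=(3,0,0,0) R2=(3,0,0,0)
Op 4: inc R3 by 2 -> R3=(0,0,0,2) value=2
Op 5: merge R3<->R2 -> R3=(3,0,0,2) R2=(3,0,0,2)
Op 6: inc R0 by 4 -> R0=(7,0,0,0) value=7
Op 7: inc R1 by 4 -> R1=(0,9,0,0) value=9
Op 8: inc R0 by 5 -> R0=(12,0,0,0) value=12
Op 9: inc R1 by 2 -> R1=(0,11,0,0) value=11
Op 10: inc R0 by 4 -> R0=(16,0,0,0) value=16
Op 11: merge R3<->R0 -> R3=(16,0,0,2) R0=(16,0,0,2)
Op 12: inc R1 by 5 -> R1=(0,16,0,0) value=16

Answer: 16 0 0 2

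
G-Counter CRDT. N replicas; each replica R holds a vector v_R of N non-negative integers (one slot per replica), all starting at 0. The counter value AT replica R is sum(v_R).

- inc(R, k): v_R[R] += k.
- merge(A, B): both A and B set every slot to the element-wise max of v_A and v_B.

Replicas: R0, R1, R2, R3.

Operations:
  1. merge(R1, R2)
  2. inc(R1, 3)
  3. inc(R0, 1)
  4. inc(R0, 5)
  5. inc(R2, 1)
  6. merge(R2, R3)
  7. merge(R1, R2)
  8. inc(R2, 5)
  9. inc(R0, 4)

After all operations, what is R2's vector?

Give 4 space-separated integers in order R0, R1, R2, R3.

Op 1: merge R1<->R2 -> R1=(0,0,0,0) R2=(0,0,0,0)
Op 2: inc R1 by 3 -> R1=(0,3,0,0) value=3
Op 3: inc R0 by 1 -> R0=(1,0,0,0) value=1
Op 4: inc R0 by 5 -> R0=(6,0,0,0) value=6
Op 5: inc R2 by 1 -> R2=(0,0,1,0) value=1
Op 6: merge R2<->R3 -> R2=(0,0,1,0) R3=(0,0,1,0)
Op 7: merge R1<->R2 -> R1=(0,3,1,0) R2=(0,3,1,0)
Op 8: inc R2 by 5 -> R2=(0,3,6,0) value=9
Op 9: inc R0 by 4 -> R0=(10,0,0,0) value=10

Answer: 0 3 6 0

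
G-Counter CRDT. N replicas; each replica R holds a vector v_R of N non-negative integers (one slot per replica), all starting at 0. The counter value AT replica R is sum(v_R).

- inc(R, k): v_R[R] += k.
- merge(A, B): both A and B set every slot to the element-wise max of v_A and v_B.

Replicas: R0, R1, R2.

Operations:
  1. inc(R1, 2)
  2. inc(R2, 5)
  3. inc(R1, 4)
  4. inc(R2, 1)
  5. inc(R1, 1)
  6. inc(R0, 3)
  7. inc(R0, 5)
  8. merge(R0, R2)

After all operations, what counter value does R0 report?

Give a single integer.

Op 1: inc R1 by 2 -> R1=(0,2,0) value=2
Op 2: inc R2 by 5 -> R2=(0,0,5) value=5
Op 3: inc R1 by 4 -> R1=(0,6,0) value=6
Op 4: inc R2 by 1 -> R2=(0,0,6) value=6
Op 5: inc R1 by 1 -> R1=(0,7,0) value=7
Op 6: inc R0 by 3 -> R0=(3,0,0) value=3
Op 7: inc R0 by 5 -> R0=(8,0,0) value=8
Op 8: merge R0<->R2 -> R0=(8,0,6) R2=(8,0,6)

Answer: 14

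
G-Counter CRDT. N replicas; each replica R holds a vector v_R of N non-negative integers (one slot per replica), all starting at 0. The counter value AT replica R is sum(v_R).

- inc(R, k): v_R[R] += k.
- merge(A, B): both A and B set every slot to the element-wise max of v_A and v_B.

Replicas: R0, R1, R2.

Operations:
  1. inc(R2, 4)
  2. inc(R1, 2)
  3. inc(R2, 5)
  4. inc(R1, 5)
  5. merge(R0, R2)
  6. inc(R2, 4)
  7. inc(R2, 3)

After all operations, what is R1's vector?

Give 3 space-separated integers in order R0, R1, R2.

Op 1: inc R2 by 4 -> R2=(0,0,4) value=4
Op 2: inc R1 by 2 -> R1=(0,2,0) value=2
Op 3: inc R2 by 5 -> R2=(0,0,9) value=9
Op 4: inc R1 by 5 -> R1=(0,7,0) value=7
Op 5: merge R0<->R2 -> R0=(0,0,9) R2=(0,0,9)
Op 6: inc R2 by 4 -> R2=(0,0,13) value=13
Op 7: inc R2 by 3 -> R2=(0,0,16) value=16

Answer: 0 7 0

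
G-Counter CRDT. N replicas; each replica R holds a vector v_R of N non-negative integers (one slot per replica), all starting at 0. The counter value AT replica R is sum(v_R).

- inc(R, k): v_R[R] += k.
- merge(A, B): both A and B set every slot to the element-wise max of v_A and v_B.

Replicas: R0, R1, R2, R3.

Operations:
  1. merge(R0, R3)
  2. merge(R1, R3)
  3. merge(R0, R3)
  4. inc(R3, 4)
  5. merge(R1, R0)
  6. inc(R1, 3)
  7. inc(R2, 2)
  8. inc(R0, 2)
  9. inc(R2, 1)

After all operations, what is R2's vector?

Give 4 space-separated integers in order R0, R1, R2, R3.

Answer: 0 0 3 0

Derivation:
Op 1: merge R0<->R3 -> R0=(0,0,0,0) R3=(0,0,0,0)
Op 2: merge R1<->R3 -> R1=(0,0,0,0) R3=(0,0,0,0)
Op 3: merge R0<->R3 -> R0=(0,0,0,0) R3=(0,0,0,0)
Op 4: inc R3 by 4 -> R3=(0,0,0,4) value=4
Op 5: merge R1<->R0 -> R1=(0,0,0,0) R0=(0,0,0,0)
Op 6: inc R1 by 3 -> R1=(0,3,0,0) value=3
Op 7: inc R2 by 2 -> R2=(0,0,2,0) value=2
Op 8: inc R0 by 2 -> R0=(2,0,0,0) value=2
Op 9: inc R2 by 1 -> R2=(0,0,3,0) value=3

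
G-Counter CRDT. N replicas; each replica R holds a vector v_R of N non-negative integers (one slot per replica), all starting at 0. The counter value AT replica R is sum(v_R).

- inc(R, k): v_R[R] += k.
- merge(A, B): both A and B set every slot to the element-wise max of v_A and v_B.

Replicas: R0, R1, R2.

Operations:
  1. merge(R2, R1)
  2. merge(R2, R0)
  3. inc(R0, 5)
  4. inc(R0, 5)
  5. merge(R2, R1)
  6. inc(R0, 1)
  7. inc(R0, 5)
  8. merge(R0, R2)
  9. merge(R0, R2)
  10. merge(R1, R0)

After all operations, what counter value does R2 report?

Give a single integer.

Op 1: merge R2<->R1 -> R2=(0,0,0) R1=(0,0,0)
Op 2: merge R2<->R0 -> R2=(0,0,0) R0=(0,0,0)
Op 3: inc R0 by 5 -> R0=(5,0,0) value=5
Op 4: inc R0 by 5 -> R0=(10,0,0) value=10
Op 5: merge R2<->R1 -> R2=(0,0,0) R1=(0,0,0)
Op 6: inc R0 by 1 -> R0=(11,0,0) value=11
Op 7: inc R0 by 5 -> R0=(16,0,0) value=16
Op 8: merge R0<->R2 -> R0=(16,0,0) R2=(16,0,0)
Op 9: merge R0<->R2 -> R0=(16,0,0) R2=(16,0,0)
Op 10: merge R1<->R0 -> R1=(16,0,0) R0=(16,0,0)

Answer: 16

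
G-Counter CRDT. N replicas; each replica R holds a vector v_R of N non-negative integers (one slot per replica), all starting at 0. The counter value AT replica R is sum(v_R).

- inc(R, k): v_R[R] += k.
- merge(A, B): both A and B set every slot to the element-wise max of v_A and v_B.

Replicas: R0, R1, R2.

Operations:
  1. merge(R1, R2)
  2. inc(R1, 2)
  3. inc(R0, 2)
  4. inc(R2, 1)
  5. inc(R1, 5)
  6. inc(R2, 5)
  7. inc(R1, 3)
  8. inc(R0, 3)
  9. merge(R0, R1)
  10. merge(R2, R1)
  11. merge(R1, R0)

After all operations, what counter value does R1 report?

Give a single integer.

Answer: 21

Derivation:
Op 1: merge R1<->R2 -> R1=(0,0,0) R2=(0,0,0)
Op 2: inc R1 by 2 -> R1=(0,2,0) value=2
Op 3: inc R0 by 2 -> R0=(2,0,0) value=2
Op 4: inc R2 by 1 -> R2=(0,0,1) value=1
Op 5: inc R1 by 5 -> R1=(0,7,0) value=7
Op 6: inc R2 by 5 -> R2=(0,0,6) value=6
Op 7: inc R1 by 3 -> R1=(0,10,0) value=10
Op 8: inc R0 by 3 -> R0=(5,0,0) value=5
Op 9: merge R0<->R1 -> R0=(5,10,0) R1=(5,10,0)
Op 10: merge R2<->R1 -> R2=(5,10,6) R1=(5,10,6)
Op 11: merge R1<->R0 -> R1=(5,10,6) R0=(5,10,6)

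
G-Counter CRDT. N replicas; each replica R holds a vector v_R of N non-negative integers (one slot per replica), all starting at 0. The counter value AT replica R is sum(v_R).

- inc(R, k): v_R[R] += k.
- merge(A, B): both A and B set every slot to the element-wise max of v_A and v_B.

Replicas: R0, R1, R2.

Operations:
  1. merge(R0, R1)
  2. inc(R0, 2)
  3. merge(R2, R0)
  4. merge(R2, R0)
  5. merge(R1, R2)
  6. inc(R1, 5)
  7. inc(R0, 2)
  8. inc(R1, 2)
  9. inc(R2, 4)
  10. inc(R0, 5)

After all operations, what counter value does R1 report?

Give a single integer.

Answer: 9

Derivation:
Op 1: merge R0<->R1 -> R0=(0,0,0) R1=(0,0,0)
Op 2: inc R0 by 2 -> R0=(2,0,0) value=2
Op 3: merge R2<->R0 -> R2=(2,0,0) R0=(2,0,0)
Op 4: merge R2<->R0 -> R2=(2,0,0) R0=(2,0,0)
Op 5: merge R1<->R2 -> R1=(2,0,0) R2=(2,0,0)
Op 6: inc R1 by 5 -> R1=(2,5,0) value=7
Op 7: inc R0 by 2 -> R0=(4,0,0) value=4
Op 8: inc R1 by 2 -> R1=(2,7,0) value=9
Op 9: inc R2 by 4 -> R2=(2,0,4) value=6
Op 10: inc R0 by 5 -> R0=(9,0,0) value=9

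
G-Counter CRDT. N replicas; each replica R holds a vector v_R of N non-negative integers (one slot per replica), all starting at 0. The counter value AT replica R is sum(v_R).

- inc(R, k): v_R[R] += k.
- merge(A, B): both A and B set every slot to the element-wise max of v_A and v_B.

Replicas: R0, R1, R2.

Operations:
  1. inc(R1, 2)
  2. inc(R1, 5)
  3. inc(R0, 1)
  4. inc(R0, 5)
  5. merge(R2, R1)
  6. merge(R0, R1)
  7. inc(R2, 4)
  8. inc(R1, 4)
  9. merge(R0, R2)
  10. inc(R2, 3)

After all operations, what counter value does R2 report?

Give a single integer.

Op 1: inc R1 by 2 -> R1=(0,2,0) value=2
Op 2: inc R1 by 5 -> R1=(0,7,0) value=7
Op 3: inc R0 by 1 -> R0=(1,0,0) value=1
Op 4: inc R0 by 5 -> R0=(6,0,0) value=6
Op 5: merge R2<->R1 -> R2=(0,7,0) R1=(0,7,0)
Op 6: merge R0<->R1 -> R0=(6,7,0) R1=(6,7,0)
Op 7: inc R2 by 4 -> R2=(0,7,4) value=11
Op 8: inc R1 by 4 -> R1=(6,11,0) value=17
Op 9: merge R0<->R2 -> R0=(6,7,4) R2=(6,7,4)
Op 10: inc R2 by 3 -> R2=(6,7,7) value=20

Answer: 20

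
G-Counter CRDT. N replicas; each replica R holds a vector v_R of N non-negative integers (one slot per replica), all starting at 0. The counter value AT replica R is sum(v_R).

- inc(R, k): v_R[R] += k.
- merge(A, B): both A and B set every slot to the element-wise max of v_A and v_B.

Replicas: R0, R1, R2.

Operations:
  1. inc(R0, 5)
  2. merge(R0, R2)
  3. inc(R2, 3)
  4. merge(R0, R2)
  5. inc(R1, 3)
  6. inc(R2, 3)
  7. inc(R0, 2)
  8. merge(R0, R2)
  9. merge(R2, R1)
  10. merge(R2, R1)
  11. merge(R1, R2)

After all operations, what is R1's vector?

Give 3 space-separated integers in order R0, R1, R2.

Answer: 7 3 6

Derivation:
Op 1: inc R0 by 5 -> R0=(5,0,0) value=5
Op 2: merge R0<->R2 -> R0=(5,0,0) R2=(5,0,0)
Op 3: inc R2 by 3 -> R2=(5,0,3) value=8
Op 4: merge R0<->R2 -> R0=(5,0,3) R2=(5,0,3)
Op 5: inc R1 by 3 -> R1=(0,3,0) value=3
Op 6: inc R2 by 3 -> R2=(5,0,6) value=11
Op 7: inc R0 by 2 -> R0=(7,0,3) value=10
Op 8: merge R0<->R2 -> R0=(7,0,6) R2=(7,0,6)
Op 9: merge R2<->R1 -> R2=(7,3,6) R1=(7,3,6)
Op 10: merge R2<->R1 -> R2=(7,3,6) R1=(7,3,6)
Op 11: merge R1<->R2 -> R1=(7,3,6) R2=(7,3,6)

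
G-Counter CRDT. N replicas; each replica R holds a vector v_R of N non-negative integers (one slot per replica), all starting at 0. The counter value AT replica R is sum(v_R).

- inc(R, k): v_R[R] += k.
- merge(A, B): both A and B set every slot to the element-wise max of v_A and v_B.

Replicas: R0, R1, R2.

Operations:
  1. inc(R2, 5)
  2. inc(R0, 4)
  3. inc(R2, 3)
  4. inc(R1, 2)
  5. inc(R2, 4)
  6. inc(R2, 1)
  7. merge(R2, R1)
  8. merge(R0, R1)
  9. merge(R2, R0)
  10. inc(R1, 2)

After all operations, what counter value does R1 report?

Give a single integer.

Op 1: inc R2 by 5 -> R2=(0,0,5) value=5
Op 2: inc R0 by 4 -> R0=(4,0,0) value=4
Op 3: inc R2 by 3 -> R2=(0,0,8) value=8
Op 4: inc R1 by 2 -> R1=(0,2,0) value=2
Op 5: inc R2 by 4 -> R2=(0,0,12) value=12
Op 6: inc R2 by 1 -> R2=(0,0,13) value=13
Op 7: merge R2<->R1 -> R2=(0,2,13) R1=(0,2,13)
Op 8: merge R0<->R1 -> R0=(4,2,13) R1=(4,2,13)
Op 9: merge R2<->R0 -> R2=(4,2,13) R0=(4,2,13)
Op 10: inc R1 by 2 -> R1=(4,4,13) value=21

Answer: 21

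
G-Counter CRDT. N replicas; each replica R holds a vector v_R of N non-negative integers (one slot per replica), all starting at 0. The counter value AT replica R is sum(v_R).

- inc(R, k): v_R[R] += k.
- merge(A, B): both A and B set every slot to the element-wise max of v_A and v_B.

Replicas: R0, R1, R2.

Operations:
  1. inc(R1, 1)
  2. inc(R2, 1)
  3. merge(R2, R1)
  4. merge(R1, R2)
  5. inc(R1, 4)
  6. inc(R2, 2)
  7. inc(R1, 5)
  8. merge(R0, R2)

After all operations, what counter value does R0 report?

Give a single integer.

Answer: 4

Derivation:
Op 1: inc R1 by 1 -> R1=(0,1,0) value=1
Op 2: inc R2 by 1 -> R2=(0,0,1) value=1
Op 3: merge R2<->R1 -> R2=(0,1,1) R1=(0,1,1)
Op 4: merge R1<->R2 -> R1=(0,1,1) R2=(0,1,1)
Op 5: inc R1 by 4 -> R1=(0,5,1) value=6
Op 6: inc R2 by 2 -> R2=(0,1,3) value=4
Op 7: inc R1 by 5 -> R1=(0,10,1) value=11
Op 8: merge R0<->R2 -> R0=(0,1,3) R2=(0,1,3)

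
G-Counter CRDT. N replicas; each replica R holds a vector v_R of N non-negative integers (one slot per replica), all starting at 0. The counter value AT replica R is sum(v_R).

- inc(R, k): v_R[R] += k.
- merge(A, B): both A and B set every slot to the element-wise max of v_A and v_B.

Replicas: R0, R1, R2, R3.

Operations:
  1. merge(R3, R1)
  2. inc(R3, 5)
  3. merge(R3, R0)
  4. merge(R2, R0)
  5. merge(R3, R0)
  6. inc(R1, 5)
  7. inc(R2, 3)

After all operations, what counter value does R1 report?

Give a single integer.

Answer: 5

Derivation:
Op 1: merge R3<->R1 -> R3=(0,0,0,0) R1=(0,0,0,0)
Op 2: inc R3 by 5 -> R3=(0,0,0,5) value=5
Op 3: merge R3<->R0 -> R3=(0,0,0,5) R0=(0,0,0,5)
Op 4: merge R2<->R0 -> R2=(0,0,0,5) R0=(0,0,0,5)
Op 5: merge R3<->R0 -> R3=(0,0,0,5) R0=(0,0,0,5)
Op 6: inc R1 by 5 -> R1=(0,5,0,0) value=5
Op 7: inc R2 by 3 -> R2=(0,0,3,5) value=8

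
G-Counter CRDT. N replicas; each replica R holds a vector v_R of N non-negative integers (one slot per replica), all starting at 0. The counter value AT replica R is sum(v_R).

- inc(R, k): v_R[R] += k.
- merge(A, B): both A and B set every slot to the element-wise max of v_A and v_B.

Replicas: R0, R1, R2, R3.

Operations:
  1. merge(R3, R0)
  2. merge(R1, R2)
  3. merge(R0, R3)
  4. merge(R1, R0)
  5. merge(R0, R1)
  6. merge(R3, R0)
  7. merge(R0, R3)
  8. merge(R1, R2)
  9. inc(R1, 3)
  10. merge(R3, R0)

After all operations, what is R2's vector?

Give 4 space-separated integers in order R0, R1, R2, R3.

Op 1: merge R3<->R0 -> R3=(0,0,0,0) R0=(0,0,0,0)
Op 2: merge R1<->R2 -> R1=(0,0,0,0) R2=(0,0,0,0)
Op 3: merge R0<->R3 -> R0=(0,0,0,0) R3=(0,0,0,0)
Op 4: merge R1<->R0 -> R1=(0,0,0,0) R0=(0,0,0,0)
Op 5: merge R0<->R1 -> R0=(0,0,0,0) R1=(0,0,0,0)
Op 6: merge R3<->R0 -> R3=(0,0,0,0) R0=(0,0,0,0)
Op 7: merge R0<->R3 -> R0=(0,0,0,0) R3=(0,0,0,0)
Op 8: merge R1<->R2 -> R1=(0,0,0,0) R2=(0,0,0,0)
Op 9: inc R1 by 3 -> R1=(0,3,0,0) value=3
Op 10: merge R3<->R0 -> R3=(0,0,0,0) R0=(0,0,0,0)

Answer: 0 0 0 0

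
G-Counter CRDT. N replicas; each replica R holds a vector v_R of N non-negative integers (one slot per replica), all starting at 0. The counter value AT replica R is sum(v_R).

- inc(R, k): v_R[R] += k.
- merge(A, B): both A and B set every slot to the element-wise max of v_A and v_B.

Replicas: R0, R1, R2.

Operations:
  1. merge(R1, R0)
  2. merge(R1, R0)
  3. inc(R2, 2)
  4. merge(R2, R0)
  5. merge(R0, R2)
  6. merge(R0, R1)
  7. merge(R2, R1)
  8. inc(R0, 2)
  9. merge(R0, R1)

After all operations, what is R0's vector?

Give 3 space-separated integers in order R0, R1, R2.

Answer: 2 0 2

Derivation:
Op 1: merge R1<->R0 -> R1=(0,0,0) R0=(0,0,0)
Op 2: merge R1<->R0 -> R1=(0,0,0) R0=(0,0,0)
Op 3: inc R2 by 2 -> R2=(0,0,2) value=2
Op 4: merge R2<->R0 -> R2=(0,0,2) R0=(0,0,2)
Op 5: merge R0<->R2 -> R0=(0,0,2) R2=(0,0,2)
Op 6: merge R0<->R1 -> R0=(0,0,2) R1=(0,0,2)
Op 7: merge R2<->R1 -> R2=(0,0,2) R1=(0,0,2)
Op 8: inc R0 by 2 -> R0=(2,0,2) value=4
Op 9: merge R0<->R1 -> R0=(2,0,2) R1=(2,0,2)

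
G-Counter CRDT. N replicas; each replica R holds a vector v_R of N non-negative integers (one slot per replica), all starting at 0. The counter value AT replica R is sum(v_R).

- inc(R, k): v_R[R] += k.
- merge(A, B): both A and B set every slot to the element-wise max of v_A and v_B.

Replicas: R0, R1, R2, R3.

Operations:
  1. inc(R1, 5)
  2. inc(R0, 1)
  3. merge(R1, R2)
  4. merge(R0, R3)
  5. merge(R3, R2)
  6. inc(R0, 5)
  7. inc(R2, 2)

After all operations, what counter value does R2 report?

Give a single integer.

Op 1: inc R1 by 5 -> R1=(0,5,0,0) value=5
Op 2: inc R0 by 1 -> R0=(1,0,0,0) value=1
Op 3: merge R1<->R2 -> R1=(0,5,0,0) R2=(0,5,0,0)
Op 4: merge R0<->R3 -> R0=(1,0,0,0) R3=(1,0,0,0)
Op 5: merge R3<->R2 -> R3=(1,5,0,0) R2=(1,5,0,0)
Op 6: inc R0 by 5 -> R0=(6,0,0,0) value=6
Op 7: inc R2 by 2 -> R2=(1,5,2,0) value=8

Answer: 8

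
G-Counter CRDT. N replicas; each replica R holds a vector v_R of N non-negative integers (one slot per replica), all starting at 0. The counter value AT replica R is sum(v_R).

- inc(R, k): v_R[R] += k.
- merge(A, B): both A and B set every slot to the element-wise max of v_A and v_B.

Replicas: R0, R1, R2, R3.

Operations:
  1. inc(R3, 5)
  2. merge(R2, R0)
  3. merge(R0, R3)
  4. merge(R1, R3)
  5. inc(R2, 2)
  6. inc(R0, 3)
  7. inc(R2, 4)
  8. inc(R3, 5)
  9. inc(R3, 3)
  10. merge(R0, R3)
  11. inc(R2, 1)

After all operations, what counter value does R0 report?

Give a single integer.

Op 1: inc R3 by 5 -> R3=(0,0,0,5) value=5
Op 2: merge R2<->R0 -> R2=(0,0,0,0) R0=(0,0,0,0)
Op 3: merge R0<->R3 -> R0=(0,0,0,5) R3=(0,0,0,5)
Op 4: merge R1<->R3 -> R1=(0,0,0,5) R3=(0,0,0,5)
Op 5: inc R2 by 2 -> R2=(0,0,2,0) value=2
Op 6: inc R0 by 3 -> R0=(3,0,0,5) value=8
Op 7: inc R2 by 4 -> R2=(0,0,6,0) value=6
Op 8: inc R3 by 5 -> R3=(0,0,0,10) value=10
Op 9: inc R3 by 3 -> R3=(0,0,0,13) value=13
Op 10: merge R0<->R3 -> R0=(3,0,0,13) R3=(3,0,0,13)
Op 11: inc R2 by 1 -> R2=(0,0,7,0) value=7

Answer: 16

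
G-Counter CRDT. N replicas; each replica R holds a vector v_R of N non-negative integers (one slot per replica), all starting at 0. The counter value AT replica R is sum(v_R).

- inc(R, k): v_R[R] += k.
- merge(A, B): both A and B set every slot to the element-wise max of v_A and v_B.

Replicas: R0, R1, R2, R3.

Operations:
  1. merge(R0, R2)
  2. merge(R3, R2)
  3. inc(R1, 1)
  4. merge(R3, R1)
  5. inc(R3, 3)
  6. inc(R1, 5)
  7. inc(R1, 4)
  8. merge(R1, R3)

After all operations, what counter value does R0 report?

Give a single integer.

Op 1: merge R0<->R2 -> R0=(0,0,0,0) R2=(0,0,0,0)
Op 2: merge R3<->R2 -> R3=(0,0,0,0) R2=(0,0,0,0)
Op 3: inc R1 by 1 -> R1=(0,1,0,0) value=1
Op 4: merge R3<->R1 -> R3=(0,1,0,0) R1=(0,1,0,0)
Op 5: inc R3 by 3 -> R3=(0,1,0,3) value=4
Op 6: inc R1 by 5 -> R1=(0,6,0,0) value=6
Op 7: inc R1 by 4 -> R1=(0,10,0,0) value=10
Op 8: merge R1<->R3 -> R1=(0,10,0,3) R3=(0,10,0,3)

Answer: 0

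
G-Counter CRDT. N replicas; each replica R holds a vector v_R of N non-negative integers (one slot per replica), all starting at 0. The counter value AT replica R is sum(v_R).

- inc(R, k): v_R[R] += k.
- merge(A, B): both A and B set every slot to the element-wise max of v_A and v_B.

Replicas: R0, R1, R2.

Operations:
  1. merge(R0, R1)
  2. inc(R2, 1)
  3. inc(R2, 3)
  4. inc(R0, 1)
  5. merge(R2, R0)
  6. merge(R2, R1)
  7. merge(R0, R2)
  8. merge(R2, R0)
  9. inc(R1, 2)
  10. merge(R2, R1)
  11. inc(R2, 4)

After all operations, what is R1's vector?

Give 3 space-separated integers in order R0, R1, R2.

Answer: 1 2 4

Derivation:
Op 1: merge R0<->R1 -> R0=(0,0,0) R1=(0,0,0)
Op 2: inc R2 by 1 -> R2=(0,0,1) value=1
Op 3: inc R2 by 3 -> R2=(0,0,4) value=4
Op 4: inc R0 by 1 -> R0=(1,0,0) value=1
Op 5: merge R2<->R0 -> R2=(1,0,4) R0=(1,0,4)
Op 6: merge R2<->R1 -> R2=(1,0,4) R1=(1,0,4)
Op 7: merge R0<->R2 -> R0=(1,0,4) R2=(1,0,4)
Op 8: merge R2<->R0 -> R2=(1,0,4) R0=(1,0,4)
Op 9: inc R1 by 2 -> R1=(1,2,4) value=7
Op 10: merge R2<->R1 -> R2=(1,2,4) R1=(1,2,4)
Op 11: inc R2 by 4 -> R2=(1,2,8) value=11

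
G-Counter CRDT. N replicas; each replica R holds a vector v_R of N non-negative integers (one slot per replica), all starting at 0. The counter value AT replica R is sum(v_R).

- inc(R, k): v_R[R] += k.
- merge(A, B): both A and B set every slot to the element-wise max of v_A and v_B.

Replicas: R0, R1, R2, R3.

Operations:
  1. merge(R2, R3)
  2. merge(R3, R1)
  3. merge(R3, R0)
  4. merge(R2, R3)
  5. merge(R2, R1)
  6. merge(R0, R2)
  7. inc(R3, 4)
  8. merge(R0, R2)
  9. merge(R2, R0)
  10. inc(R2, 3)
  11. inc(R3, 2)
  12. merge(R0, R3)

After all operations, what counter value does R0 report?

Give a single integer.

Answer: 6

Derivation:
Op 1: merge R2<->R3 -> R2=(0,0,0,0) R3=(0,0,0,0)
Op 2: merge R3<->R1 -> R3=(0,0,0,0) R1=(0,0,0,0)
Op 3: merge R3<->R0 -> R3=(0,0,0,0) R0=(0,0,0,0)
Op 4: merge R2<->R3 -> R2=(0,0,0,0) R3=(0,0,0,0)
Op 5: merge R2<->R1 -> R2=(0,0,0,0) R1=(0,0,0,0)
Op 6: merge R0<->R2 -> R0=(0,0,0,0) R2=(0,0,0,0)
Op 7: inc R3 by 4 -> R3=(0,0,0,4) value=4
Op 8: merge R0<->R2 -> R0=(0,0,0,0) R2=(0,0,0,0)
Op 9: merge R2<->R0 -> R2=(0,0,0,0) R0=(0,0,0,0)
Op 10: inc R2 by 3 -> R2=(0,0,3,0) value=3
Op 11: inc R3 by 2 -> R3=(0,0,0,6) value=6
Op 12: merge R0<->R3 -> R0=(0,0,0,6) R3=(0,0,0,6)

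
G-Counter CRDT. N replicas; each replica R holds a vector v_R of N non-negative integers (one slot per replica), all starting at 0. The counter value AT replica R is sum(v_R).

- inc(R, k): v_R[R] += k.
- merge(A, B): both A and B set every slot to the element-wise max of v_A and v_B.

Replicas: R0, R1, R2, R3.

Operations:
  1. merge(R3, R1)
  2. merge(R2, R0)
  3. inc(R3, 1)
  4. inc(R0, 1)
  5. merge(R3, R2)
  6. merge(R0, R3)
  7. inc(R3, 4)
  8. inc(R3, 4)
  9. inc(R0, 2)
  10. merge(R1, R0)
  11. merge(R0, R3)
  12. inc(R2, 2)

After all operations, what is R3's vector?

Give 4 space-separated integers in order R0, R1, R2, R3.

Op 1: merge R3<->R1 -> R3=(0,0,0,0) R1=(0,0,0,0)
Op 2: merge R2<->R0 -> R2=(0,0,0,0) R0=(0,0,0,0)
Op 3: inc R3 by 1 -> R3=(0,0,0,1) value=1
Op 4: inc R0 by 1 -> R0=(1,0,0,0) value=1
Op 5: merge R3<->R2 -> R3=(0,0,0,1) R2=(0,0,0,1)
Op 6: merge R0<->R3 -> R0=(1,0,0,1) R3=(1,0,0,1)
Op 7: inc R3 by 4 -> R3=(1,0,0,5) value=6
Op 8: inc R3 by 4 -> R3=(1,0,0,9) value=10
Op 9: inc R0 by 2 -> R0=(3,0,0,1) value=4
Op 10: merge R1<->R0 -> R1=(3,0,0,1) R0=(3,0,0,1)
Op 11: merge R0<->R3 -> R0=(3,0,0,9) R3=(3,0,0,9)
Op 12: inc R2 by 2 -> R2=(0,0,2,1) value=3

Answer: 3 0 0 9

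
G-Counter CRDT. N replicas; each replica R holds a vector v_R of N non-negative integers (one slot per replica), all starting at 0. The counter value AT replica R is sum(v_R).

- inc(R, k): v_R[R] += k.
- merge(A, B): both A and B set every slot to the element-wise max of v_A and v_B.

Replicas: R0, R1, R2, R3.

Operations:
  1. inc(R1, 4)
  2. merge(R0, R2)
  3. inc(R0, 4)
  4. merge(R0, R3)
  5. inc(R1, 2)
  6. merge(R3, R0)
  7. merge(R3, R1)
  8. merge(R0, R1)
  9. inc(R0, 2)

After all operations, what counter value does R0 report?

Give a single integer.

Answer: 12

Derivation:
Op 1: inc R1 by 4 -> R1=(0,4,0,0) value=4
Op 2: merge R0<->R2 -> R0=(0,0,0,0) R2=(0,0,0,0)
Op 3: inc R0 by 4 -> R0=(4,0,0,0) value=4
Op 4: merge R0<->R3 -> R0=(4,0,0,0) R3=(4,0,0,0)
Op 5: inc R1 by 2 -> R1=(0,6,0,0) value=6
Op 6: merge R3<->R0 -> R3=(4,0,0,0) R0=(4,0,0,0)
Op 7: merge R3<->R1 -> R3=(4,6,0,0) R1=(4,6,0,0)
Op 8: merge R0<->R1 -> R0=(4,6,0,0) R1=(4,6,0,0)
Op 9: inc R0 by 2 -> R0=(6,6,0,0) value=12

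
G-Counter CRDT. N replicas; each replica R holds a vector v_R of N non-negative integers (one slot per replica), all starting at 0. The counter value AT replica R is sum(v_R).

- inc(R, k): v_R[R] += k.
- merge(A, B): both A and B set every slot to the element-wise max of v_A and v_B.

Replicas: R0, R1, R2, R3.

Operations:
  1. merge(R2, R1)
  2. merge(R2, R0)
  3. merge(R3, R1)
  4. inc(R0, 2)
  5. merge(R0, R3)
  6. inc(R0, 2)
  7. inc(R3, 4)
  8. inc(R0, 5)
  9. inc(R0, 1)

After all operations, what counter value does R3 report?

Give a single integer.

Answer: 6

Derivation:
Op 1: merge R2<->R1 -> R2=(0,0,0,0) R1=(0,0,0,0)
Op 2: merge R2<->R0 -> R2=(0,0,0,0) R0=(0,0,0,0)
Op 3: merge R3<->R1 -> R3=(0,0,0,0) R1=(0,0,0,0)
Op 4: inc R0 by 2 -> R0=(2,0,0,0) value=2
Op 5: merge R0<->R3 -> R0=(2,0,0,0) R3=(2,0,0,0)
Op 6: inc R0 by 2 -> R0=(4,0,0,0) value=4
Op 7: inc R3 by 4 -> R3=(2,0,0,4) value=6
Op 8: inc R0 by 5 -> R0=(9,0,0,0) value=9
Op 9: inc R0 by 1 -> R0=(10,0,0,0) value=10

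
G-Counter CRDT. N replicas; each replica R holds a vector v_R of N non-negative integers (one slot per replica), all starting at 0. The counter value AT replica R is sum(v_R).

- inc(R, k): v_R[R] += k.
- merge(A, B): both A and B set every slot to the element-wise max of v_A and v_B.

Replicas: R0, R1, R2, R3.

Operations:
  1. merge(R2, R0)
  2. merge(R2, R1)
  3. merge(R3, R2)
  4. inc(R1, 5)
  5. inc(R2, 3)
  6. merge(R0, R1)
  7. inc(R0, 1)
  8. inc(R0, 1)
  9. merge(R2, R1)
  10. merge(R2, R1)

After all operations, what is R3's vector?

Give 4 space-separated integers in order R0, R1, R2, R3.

Op 1: merge R2<->R0 -> R2=(0,0,0,0) R0=(0,0,0,0)
Op 2: merge R2<->R1 -> R2=(0,0,0,0) R1=(0,0,0,0)
Op 3: merge R3<->R2 -> R3=(0,0,0,0) R2=(0,0,0,0)
Op 4: inc R1 by 5 -> R1=(0,5,0,0) value=5
Op 5: inc R2 by 3 -> R2=(0,0,3,0) value=3
Op 6: merge R0<->R1 -> R0=(0,5,0,0) R1=(0,5,0,0)
Op 7: inc R0 by 1 -> R0=(1,5,0,0) value=6
Op 8: inc R0 by 1 -> R0=(2,5,0,0) value=7
Op 9: merge R2<->R1 -> R2=(0,5,3,0) R1=(0,5,3,0)
Op 10: merge R2<->R1 -> R2=(0,5,3,0) R1=(0,5,3,0)

Answer: 0 0 0 0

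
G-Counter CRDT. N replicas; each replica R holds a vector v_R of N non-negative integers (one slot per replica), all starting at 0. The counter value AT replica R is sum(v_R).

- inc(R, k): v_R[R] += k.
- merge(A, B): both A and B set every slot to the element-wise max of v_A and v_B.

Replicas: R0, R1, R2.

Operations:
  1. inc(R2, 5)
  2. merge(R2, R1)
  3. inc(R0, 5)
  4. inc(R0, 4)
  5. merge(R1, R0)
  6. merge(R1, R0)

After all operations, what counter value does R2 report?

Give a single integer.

Op 1: inc R2 by 5 -> R2=(0,0,5) value=5
Op 2: merge R2<->R1 -> R2=(0,0,5) R1=(0,0,5)
Op 3: inc R0 by 5 -> R0=(5,0,0) value=5
Op 4: inc R0 by 4 -> R0=(9,0,0) value=9
Op 5: merge R1<->R0 -> R1=(9,0,5) R0=(9,0,5)
Op 6: merge R1<->R0 -> R1=(9,0,5) R0=(9,0,5)

Answer: 5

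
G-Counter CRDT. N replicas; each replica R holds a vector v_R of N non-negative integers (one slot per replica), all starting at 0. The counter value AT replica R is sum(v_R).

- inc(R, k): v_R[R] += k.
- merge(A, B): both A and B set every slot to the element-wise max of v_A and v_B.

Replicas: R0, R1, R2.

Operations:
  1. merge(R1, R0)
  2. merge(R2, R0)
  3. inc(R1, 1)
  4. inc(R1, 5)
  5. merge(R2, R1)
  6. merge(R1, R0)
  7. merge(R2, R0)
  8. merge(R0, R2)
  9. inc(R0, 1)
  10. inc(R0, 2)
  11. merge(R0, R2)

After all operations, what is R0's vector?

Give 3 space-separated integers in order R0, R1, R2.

Op 1: merge R1<->R0 -> R1=(0,0,0) R0=(0,0,0)
Op 2: merge R2<->R0 -> R2=(0,0,0) R0=(0,0,0)
Op 3: inc R1 by 1 -> R1=(0,1,0) value=1
Op 4: inc R1 by 5 -> R1=(0,6,0) value=6
Op 5: merge R2<->R1 -> R2=(0,6,0) R1=(0,6,0)
Op 6: merge R1<->R0 -> R1=(0,6,0) R0=(0,6,0)
Op 7: merge R2<->R0 -> R2=(0,6,0) R0=(0,6,0)
Op 8: merge R0<->R2 -> R0=(0,6,0) R2=(0,6,0)
Op 9: inc R0 by 1 -> R0=(1,6,0) value=7
Op 10: inc R0 by 2 -> R0=(3,6,0) value=9
Op 11: merge R0<->R2 -> R0=(3,6,0) R2=(3,6,0)

Answer: 3 6 0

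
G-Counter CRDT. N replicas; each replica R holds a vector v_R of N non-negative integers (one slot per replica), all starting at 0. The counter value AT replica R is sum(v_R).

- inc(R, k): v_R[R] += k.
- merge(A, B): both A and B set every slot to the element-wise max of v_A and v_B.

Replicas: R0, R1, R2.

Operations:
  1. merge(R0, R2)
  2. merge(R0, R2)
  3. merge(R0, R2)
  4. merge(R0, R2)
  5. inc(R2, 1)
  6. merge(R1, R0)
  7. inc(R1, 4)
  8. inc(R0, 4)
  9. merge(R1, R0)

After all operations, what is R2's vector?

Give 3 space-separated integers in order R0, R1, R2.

Op 1: merge R0<->R2 -> R0=(0,0,0) R2=(0,0,0)
Op 2: merge R0<->R2 -> R0=(0,0,0) R2=(0,0,0)
Op 3: merge R0<->R2 -> R0=(0,0,0) R2=(0,0,0)
Op 4: merge R0<->R2 -> R0=(0,0,0) R2=(0,0,0)
Op 5: inc R2 by 1 -> R2=(0,0,1) value=1
Op 6: merge R1<->R0 -> R1=(0,0,0) R0=(0,0,0)
Op 7: inc R1 by 4 -> R1=(0,4,0) value=4
Op 8: inc R0 by 4 -> R0=(4,0,0) value=4
Op 9: merge R1<->R0 -> R1=(4,4,0) R0=(4,4,0)

Answer: 0 0 1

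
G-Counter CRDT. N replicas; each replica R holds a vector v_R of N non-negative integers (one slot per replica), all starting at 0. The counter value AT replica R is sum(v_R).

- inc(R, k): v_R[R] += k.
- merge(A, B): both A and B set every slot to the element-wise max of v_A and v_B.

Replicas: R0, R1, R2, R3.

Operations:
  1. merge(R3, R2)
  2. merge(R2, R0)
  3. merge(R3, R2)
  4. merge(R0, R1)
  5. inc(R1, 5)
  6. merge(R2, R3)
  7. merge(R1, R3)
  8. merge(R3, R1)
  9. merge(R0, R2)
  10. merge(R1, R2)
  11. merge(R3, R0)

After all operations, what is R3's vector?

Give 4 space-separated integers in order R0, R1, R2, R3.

Op 1: merge R3<->R2 -> R3=(0,0,0,0) R2=(0,0,0,0)
Op 2: merge R2<->R0 -> R2=(0,0,0,0) R0=(0,0,0,0)
Op 3: merge R3<->R2 -> R3=(0,0,0,0) R2=(0,0,0,0)
Op 4: merge R0<->R1 -> R0=(0,0,0,0) R1=(0,0,0,0)
Op 5: inc R1 by 5 -> R1=(0,5,0,0) value=5
Op 6: merge R2<->R3 -> R2=(0,0,0,0) R3=(0,0,0,0)
Op 7: merge R1<->R3 -> R1=(0,5,0,0) R3=(0,5,0,0)
Op 8: merge R3<->R1 -> R3=(0,5,0,0) R1=(0,5,0,0)
Op 9: merge R0<->R2 -> R0=(0,0,0,0) R2=(0,0,0,0)
Op 10: merge R1<->R2 -> R1=(0,5,0,0) R2=(0,5,0,0)
Op 11: merge R3<->R0 -> R3=(0,5,0,0) R0=(0,5,0,0)

Answer: 0 5 0 0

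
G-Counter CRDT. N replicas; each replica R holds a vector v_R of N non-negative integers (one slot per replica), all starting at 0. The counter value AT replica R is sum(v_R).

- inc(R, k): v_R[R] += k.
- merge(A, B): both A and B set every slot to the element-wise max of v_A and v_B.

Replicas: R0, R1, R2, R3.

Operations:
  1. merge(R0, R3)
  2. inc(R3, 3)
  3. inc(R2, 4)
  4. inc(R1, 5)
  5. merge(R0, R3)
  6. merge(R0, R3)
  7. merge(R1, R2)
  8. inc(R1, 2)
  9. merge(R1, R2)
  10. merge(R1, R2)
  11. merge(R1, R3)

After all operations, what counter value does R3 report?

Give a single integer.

Op 1: merge R0<->R3 -> R0=(0,0,0,0) R3=(0,0,0,0)
Op 2: inc R3 by 3 -> R3=(0,0,0,3) value=3
Op 3: inc R2 by 4 -> R2=(0,0,4,0) value=4
Op 4: inc R1 by 5 -> R1=(0,5,0,0) value=5
Op 5: merge R0<->R3 -> R0=(0,0,0,3) R3=(0,0,0,3)
Op 6: merge R0<->R3 -> R0=(0,0,0,3) R3=(0,0,0,3)
Op 7: merge R1<->R2 -> R1=(0,5,4,0) R2=(0,5,4,0)
Op 8: inc R1 by 2 -> R1=(0,7,4,0) value=11
Op 9: merge R1<->R2 -> R1=(0,7,4,0) R2=(0,7,4,0)
Op 10: merge R1<->R2 -> R1=(0,7,4,0) R2=(0,7,4,0)
Op 11: merge R1<->R3 -> R1=(0,7,4,3) R3=(0,7,4,3)

Answer: 14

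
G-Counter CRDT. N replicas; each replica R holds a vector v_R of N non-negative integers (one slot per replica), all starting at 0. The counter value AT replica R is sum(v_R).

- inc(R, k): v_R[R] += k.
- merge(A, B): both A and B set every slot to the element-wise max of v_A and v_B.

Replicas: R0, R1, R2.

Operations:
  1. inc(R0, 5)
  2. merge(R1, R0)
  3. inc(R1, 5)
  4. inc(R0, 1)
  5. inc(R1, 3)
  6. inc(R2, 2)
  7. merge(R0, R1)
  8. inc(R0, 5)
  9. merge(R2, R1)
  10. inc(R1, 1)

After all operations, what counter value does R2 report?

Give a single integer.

Answer: 16

Derivation:
Op 1: inc R0 by 5 -> R0=(5,0,0) value=5
Op 2: merge R1<->R0 -> R1=(5,0,0) R0=(5,0,0)
Op 3: inc R1 by 5 -> R1=(5,5,0) value=10
Op 4: inc R0 by 1 -> R0=(6,0,0) value=6
Op 5: inc R1 by 3 -> R1=(5,8,0) value=13
Op 6: inc R2 by 2 -> R2=(0,0,2) value=2
Op 7: merge R0<->R1 -> R0=(6,8,0) R1=(6,8,0)
Op 8: inc R0 by 5 -> R0=(11,8,0) value=19
Op 9: merge R2<->R1 -> R2=(6,8,2) R1=(6,8,2)
Op 10: inc R1 by 1 -> R1=(6,9,2) value=17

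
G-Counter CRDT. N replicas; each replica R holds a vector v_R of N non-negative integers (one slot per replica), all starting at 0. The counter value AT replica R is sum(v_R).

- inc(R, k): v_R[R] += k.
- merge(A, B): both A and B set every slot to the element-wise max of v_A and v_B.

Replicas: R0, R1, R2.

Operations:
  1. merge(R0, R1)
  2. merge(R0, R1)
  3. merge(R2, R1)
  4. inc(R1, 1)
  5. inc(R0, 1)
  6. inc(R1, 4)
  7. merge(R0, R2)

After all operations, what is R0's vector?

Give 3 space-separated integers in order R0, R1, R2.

Answer: 1 0 0

Derivation:
Op 1: merge R0<->R1 -> R0=(0,0,0) R1=(0,0,0)
Op 2: merge R0<->R1 -> R0=(0,0,0) R1=(0,0,0)
Op 3: merge R2<->R1 -> R2=(0,0,0) R1=(0,0,0)
Op 4: inc R1 by 1 -> R1=(0,1,0) value=1
Op 5: inc R0 by 1 -> R0=(1,0,0) value=1
Op 6: inc R1 by 4 -> R1=(0,5,0) value=5
Op 7: merge R0<->R2 -> R0=(1,0,0) R2=(1,0,0)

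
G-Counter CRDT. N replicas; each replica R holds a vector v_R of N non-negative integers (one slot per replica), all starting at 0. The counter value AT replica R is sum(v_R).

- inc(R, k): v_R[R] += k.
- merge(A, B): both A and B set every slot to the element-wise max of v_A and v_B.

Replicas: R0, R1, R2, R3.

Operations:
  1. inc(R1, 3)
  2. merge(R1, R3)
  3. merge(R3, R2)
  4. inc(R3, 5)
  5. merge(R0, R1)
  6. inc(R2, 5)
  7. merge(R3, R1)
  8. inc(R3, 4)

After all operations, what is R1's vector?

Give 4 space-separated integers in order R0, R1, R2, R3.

Answer: 0 3 0 5

Derivation:
Op 1: inc R1 by 3 -> R1=(0,3,0,0) value=3
Op 2: merge R1<->R3 -> R1=(0,3,0,0) R3=(0,3,0,0)
Op 3: merge R3<->R2 -> R3=(0,3,0,0) R2=(0,3,0,0)
Op 4: inc R3 by 5 -> R3=(0,3,0,5) value=8
Op 5: merge R0<->R1 -> R0=(0,3,0,0) R1=(0,3,0,0)
Op 6: inc R2 by 5 -> R2=(0,3,5,0) value=8
Op 7: merge R3<->R1 -> R3=(0,3,0,5) R1=(0,3,0,5)
Op 8: inc R3 by 4 -> R3=(0,3,0,9) value=12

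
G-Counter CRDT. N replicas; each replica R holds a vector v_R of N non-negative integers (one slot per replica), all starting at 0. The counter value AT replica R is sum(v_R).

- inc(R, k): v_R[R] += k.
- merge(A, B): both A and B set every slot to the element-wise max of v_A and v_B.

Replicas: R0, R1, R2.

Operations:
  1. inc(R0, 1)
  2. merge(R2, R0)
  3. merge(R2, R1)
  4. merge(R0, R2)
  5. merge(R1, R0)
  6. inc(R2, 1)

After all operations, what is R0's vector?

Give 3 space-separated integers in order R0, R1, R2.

Op 1: inc R0 by 1 -> R0=(1,0,0) value=1
Op 2: merge R2<->R0 -> R2=(1,0,0) R0=(1,0,0)
Op 3: merge R2<->R1 -> R2=(1,0,0) R1=(1,0,0)
Op 4: merge R0<->R2 -> R0=(1,0,0) R2=(1,0,0)
Op 5: merge R1<->R0 -> R1=(1,0,0) R0=(1,0,0)
Op 6: inc R2 by 1 -> R2=(1,0,1) value=2

Answer: 1 0 0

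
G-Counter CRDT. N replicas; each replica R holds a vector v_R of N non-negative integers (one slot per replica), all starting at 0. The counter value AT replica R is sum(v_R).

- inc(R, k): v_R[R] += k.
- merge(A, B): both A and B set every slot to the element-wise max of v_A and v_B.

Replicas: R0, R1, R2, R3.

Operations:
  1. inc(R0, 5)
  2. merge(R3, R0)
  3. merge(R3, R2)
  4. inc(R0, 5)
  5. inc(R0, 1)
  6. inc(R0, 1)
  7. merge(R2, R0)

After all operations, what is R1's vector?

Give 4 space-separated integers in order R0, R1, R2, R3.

Answer: 0 0 0 0

Derivation:
Op 1: inc R0 by 5 -> R0=(5,0,0,0) value=5
Op 2: merge R3<->R0 -> R3=(5,0,0,0) R0=(5,0,0,0)
Op 3: merge R3<->R2 -> R3=(5,0,0,0) R2=(5,0,0,0)
Op 4: inc R0 by 5 -> R0=(10,0,0,0) value=10
Op 5: inc R0 by 1 -> R0=(11,0,0,0) value=11
Op 6: inc R0 by 1 -> R0=(12,0,0,0) value=12
Op 7: merge R2<->R0 -> R2=(12,0,0,0) R0=(12,0,0,0)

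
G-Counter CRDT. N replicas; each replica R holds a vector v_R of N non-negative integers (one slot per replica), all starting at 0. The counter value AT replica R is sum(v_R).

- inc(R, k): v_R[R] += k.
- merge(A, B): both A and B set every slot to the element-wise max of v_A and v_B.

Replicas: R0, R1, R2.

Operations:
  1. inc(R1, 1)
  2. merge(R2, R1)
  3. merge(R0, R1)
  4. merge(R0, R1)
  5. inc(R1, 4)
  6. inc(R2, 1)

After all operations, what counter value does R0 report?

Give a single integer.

Op 1: inc R1 by 1 -> R1=(0,1,0) value=1
Op 2: merge R2<->R1 -> R2=(0,1,0) R1=(0,1,0)
Op 3: merge R0<->R1 -> R0=(0,1,0) R1=(0,1,0)
Op 4: merge R0<->R1 -> R0=(0,1,0) R1=(0,1,0)
Op 5: inc R1 by 4 -> R1=(0,5,0) value=5
Op 6: inc R2 by 1 -> R2=(0,1,1) value=2

Answer: 1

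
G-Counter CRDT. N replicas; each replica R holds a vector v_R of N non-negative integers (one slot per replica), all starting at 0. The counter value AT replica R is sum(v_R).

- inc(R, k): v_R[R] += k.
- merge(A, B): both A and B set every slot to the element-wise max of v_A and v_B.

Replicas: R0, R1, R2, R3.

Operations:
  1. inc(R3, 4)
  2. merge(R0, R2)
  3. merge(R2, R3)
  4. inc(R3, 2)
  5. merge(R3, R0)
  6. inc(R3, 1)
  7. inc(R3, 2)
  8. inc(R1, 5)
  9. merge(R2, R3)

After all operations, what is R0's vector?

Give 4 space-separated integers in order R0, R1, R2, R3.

Answer: 0 0 0 6

Derivation:
Op 1: inc R3 by 4 -> R3=(0,0,0,4) value=4
Op 2: merge R0<->R2 -> R0=(0,0,0,0) R2=(0,0,0,0)
Op 3: merge R2<->R3 -> R2=(0,0,0,4) R3=(0,0,0,4)
Op 4: inc R3 by 2 -> R3=(0,0,0,6) value=6
Op 5: merge R3<->R0 -> R3=(0,0,0,6) R0=(0,0,0,6)
Op 6: inc R3 by 1 -> R3=(0,0,0,7) value=7
Op 7: inc R3 by 2 -> R3=(0,0,0,9) value=9
Op 8: inc R1 by 5 -> R1=(0,5,0,0) value=5
Op 9: merge R2<->R3 -> R2=(0,0,0,9) R3=(0,0,0,9)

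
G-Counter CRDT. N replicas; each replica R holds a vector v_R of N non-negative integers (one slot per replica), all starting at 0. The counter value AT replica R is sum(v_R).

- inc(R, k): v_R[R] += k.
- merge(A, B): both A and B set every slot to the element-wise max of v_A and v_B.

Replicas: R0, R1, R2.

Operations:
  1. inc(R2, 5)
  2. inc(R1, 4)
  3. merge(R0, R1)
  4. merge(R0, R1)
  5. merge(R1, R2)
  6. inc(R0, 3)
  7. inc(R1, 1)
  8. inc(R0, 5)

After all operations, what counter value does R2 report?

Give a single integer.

Answer: 9

Derivation:
Op 1: inc R2 by 5 -> R2=(0,0,5) value=5
Op 2: inc R1 by 4 -> R1=(0,4,0) value=4
Op 3: merge R0<->R1 -> R0=(0,4,0) R1=(0,4,0)
Op 4: merge R0<->R1 -> R0=(0,4,0) R1=(0,4,0)
Op 5: merge R1<->R2 -> R1=(0,4,5) R2=(0,4,5)
Op 6: inc R0 by 3 -> R0=(3,4,0) value=7
Op 7: inc R1 by 1 -> R1=(0,5,5) value=10
Op 8: inc R0 by 5 -> R0=(8,4,0) value=12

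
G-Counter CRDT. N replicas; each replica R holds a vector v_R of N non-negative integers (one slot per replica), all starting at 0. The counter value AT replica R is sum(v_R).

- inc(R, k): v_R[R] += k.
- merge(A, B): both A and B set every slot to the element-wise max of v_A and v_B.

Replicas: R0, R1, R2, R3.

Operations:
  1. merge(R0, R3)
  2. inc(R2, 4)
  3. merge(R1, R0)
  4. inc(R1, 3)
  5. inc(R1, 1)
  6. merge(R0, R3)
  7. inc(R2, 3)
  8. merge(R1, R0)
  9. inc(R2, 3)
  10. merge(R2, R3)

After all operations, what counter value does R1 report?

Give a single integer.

Answer: 4

Derivation:
Op 1: merge R0<->R3 -> R0=(0,0,0,0) R3=(0,0,0,0)
Op 2: inc R2 by 4 -> R2=(0,0,4,0) value=4
Op 3: merge R1<->R0 -> R1=(0,0,0,0) R0=(0,0,0,0)
Op 4: inc R1 by 3 -> R1=(0,3,0,0) value=3
Op 5: inc R1 by 1 -> R1=(0,4,0,0) value=4
Op 6: merge R0<->R3 -> R0=(0,0,0,0) R3=(0,0,0,0)
Op 7: inc R2 by 3 -> R2=(0,0,7,0) value=7
Op 8: merge R1<->R0 -> R1=(0,4,0,0) R0=(0,4,0,0)
Op 9: inc R2 by 3 -> R2=(0,0,10,0) value=10
Op 10: merge R2<->R3 -> R2=(0,0,10,0) R3=(0,0,10,0)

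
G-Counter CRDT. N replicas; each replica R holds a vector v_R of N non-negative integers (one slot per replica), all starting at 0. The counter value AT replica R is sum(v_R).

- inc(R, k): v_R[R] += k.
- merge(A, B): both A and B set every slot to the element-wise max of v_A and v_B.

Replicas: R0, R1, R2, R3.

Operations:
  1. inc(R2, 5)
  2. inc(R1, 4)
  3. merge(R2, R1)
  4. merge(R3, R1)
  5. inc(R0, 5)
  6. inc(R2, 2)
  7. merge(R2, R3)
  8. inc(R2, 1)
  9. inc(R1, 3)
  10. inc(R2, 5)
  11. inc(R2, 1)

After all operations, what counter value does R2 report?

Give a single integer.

Answer: 18

Derivation:
Op 1: inc R2 by 5 -> R2=(0,0,5,0) value=5
Op 2: inc R1 by 4 -> R1=(0,4,0,0) value=4
Op 3: merge R2<->R1 -> R2=(0,4,5,0) R1=(0,4,5,0)
Op 4: merge R3<->R1 -> R3=(0,4,5,0) R1=(0,4,5,0)
Op 5: inc R0 by 5 -> R0=(5,0,0,0) value=5
Op 6: inc R2 by 2 -> R2=(0,4,7,0) value=11
Op 7: merge R2<->R3 -> R2=(0,4,7,0) R3=(0,4,7,0)
Op 8: inc R2 by 1 -> R2=(0,4,8,0) value=12
Op 9: inc R1 by 3 -> R1=(0,7,5,0) value=12
Op 10: inc R2 by 5 -> R2=(0,4,13,0) value=17
Op 11: inc R2 by 1 -> R2=(0,4,14,0) value=18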